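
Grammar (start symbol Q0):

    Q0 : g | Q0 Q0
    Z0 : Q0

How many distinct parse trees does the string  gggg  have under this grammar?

5

Parse trees for gggg:
  [Q0 [Q0 g] [Q0 [Q0 g] [Q0 [Q0 g] [Q0 g]]]]
  [Q0 [Q0 g] [Q0 [Q0 [Q0 g] [Q0 g]] [Q0 g]]]
  [Q0 [Q0 [Q0 g] [Q0 g]] [Q0 [Q0 g] [Q0 g]]]
  [Q0 [Q0 [Q0 g] [Q0 [Q0 g] [Q0 g]]] [Q0 g]]
  [Q0 [Q0 [Q0 [Q0 g] [Q0 g]] [Q0 g]] [Q0 g]]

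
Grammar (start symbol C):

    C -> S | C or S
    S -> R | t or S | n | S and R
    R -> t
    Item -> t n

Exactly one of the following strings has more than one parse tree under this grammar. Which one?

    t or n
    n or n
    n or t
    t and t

t or n

t or n: 2 trees
n or n: 1 tree
n or t: 1 tree
t and t: 1 tree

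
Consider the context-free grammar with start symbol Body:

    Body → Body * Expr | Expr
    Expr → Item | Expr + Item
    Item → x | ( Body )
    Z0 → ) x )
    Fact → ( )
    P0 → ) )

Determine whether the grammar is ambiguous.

Only Body, Expr, Item are reachable from Body; ignoring the rest: This is a standard precedence ladder (Body over Expr over Item), with each level left-recursive on its own operator ('*' at Body, '+' at Expr). That structure is LR(1), hence unambiguous.

Unambiguous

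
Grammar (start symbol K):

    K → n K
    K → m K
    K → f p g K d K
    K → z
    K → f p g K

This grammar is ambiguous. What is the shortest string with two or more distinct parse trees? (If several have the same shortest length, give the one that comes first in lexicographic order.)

f p g f p g z d z

length 1: no string has ≥2 trees
length 2: no string has ≥2 trees
length 3: no string has ≥2 trees
length 4: no string has ≥2 trees
length 5: no string has ≥2 trees
length 6: no string has ≥2 trees
length 7: no string has ≥2 trees
length 8: no string has ≥2 trees
length 9: f p g f p g z d z has 2 parse trees

Two derivations of f p g f p g z d z:
  K ⇒ f p g K d K ⇒ f p g f p g K d K ⇒ f p g f p g z d K ⇒ f p g f p g z d z
  K ⇒ f p g K ⇒ f p g f p g K d K ⇒ f p g f p g z d K ⇒ f p g f p g z d z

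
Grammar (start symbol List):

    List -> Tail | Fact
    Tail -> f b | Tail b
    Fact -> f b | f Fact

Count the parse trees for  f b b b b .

Parse trees for f b b b b:
  [List [Tail [Tail [Tail [Tail f b] b] b] b]]

1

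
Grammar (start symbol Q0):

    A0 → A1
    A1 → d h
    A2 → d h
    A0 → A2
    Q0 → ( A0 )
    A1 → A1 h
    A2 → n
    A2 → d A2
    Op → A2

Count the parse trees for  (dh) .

2

Parse trees for (dh):
  [Q0 ( [A0 [A1 d h]] )]
  [Q0 ( [A0 [A2 d h]] )]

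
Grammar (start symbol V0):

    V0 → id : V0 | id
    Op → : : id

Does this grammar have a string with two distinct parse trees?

(Op is unreachable from V0, so its rules don't affect L(V0).) Right-recursive list with a separator: after each atom, whether the separator follows determines the rule. One parse per string.

Unambiguous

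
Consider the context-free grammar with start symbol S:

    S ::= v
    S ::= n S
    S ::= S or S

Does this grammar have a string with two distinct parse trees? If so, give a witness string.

Ambiguous

Witness: n v or v

Derivation 1: S ⇒ n S ⇒ n S or S ⇒ n v or S ⇒ n v or v
Derivation 2: S ⇒ S or S ⇒ n S or S ⇒ n v or S ⇒ n v or v

Two distinct leftmost derivations for the same string.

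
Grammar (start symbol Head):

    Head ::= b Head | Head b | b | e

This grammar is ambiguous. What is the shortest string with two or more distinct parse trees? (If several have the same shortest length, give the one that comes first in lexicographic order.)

b b

length 1: no string has ≥2 trees
length 2: b b has 2 parse trees

Two derivations of b b:
  Head ⇒ b Head ⇒ b b
  Head ⇒ Head b ⇒ b b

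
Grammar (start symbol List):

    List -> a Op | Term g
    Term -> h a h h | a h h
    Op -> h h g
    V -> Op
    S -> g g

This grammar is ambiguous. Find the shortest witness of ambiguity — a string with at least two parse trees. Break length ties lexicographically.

length 4: a h h g has 2 parse trees

Two derivations of a h h g:
  List ⇒ a Op ⇒ a h h g
  List ⇒ Term g ⇒ a h h g

a h h g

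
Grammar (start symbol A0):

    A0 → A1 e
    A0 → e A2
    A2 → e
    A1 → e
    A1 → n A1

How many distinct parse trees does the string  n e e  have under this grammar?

Parse trees for n e e:
  [A0 [A1 n [A1 e]] e]

1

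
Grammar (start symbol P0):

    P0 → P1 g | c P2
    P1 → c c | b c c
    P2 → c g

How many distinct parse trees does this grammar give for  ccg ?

2

Parse trees for ccg:
  [P0 [P1 c c] g]
  [P0 c [P2 c g]]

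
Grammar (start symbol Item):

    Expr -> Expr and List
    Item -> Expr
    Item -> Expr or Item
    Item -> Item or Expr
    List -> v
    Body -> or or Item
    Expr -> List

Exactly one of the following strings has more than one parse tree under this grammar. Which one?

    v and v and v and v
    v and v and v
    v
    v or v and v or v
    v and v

v or v and v or v

v and v and v and v: 1 tree
v and v and v: 1 tree
v: 1 tree
v or v and v or v: 4 trees
v and v: 1 tree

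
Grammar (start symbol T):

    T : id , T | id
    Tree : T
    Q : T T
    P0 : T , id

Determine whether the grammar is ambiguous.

Unambiguous

Only T is reachable from T; ignoring the rest: Right-recursive list with a separator: after each atom, whether the separator follows determines the rule. One parse per string.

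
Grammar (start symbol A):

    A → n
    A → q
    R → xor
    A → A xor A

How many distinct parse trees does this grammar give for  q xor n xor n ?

2

Parse trees for q xor n xor n:
  [A [A q] xor [A [A n] xor [A n]]]
  [A [A [A q] xor [A n]] xor [A n]]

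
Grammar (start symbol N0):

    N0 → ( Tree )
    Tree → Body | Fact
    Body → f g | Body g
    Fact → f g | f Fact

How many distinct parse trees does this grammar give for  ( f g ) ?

Parse trees for ( f g ):
  [N0 ( [Tree [Body f g]] )]
  [N0 ( [Tree [Fact f g]] )]

2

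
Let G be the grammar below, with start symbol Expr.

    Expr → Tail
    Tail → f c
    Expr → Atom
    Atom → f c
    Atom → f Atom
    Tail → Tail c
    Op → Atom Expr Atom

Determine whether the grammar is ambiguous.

Ambiguous

Witness: f c

Derivation 1: Expr ⇒ Tail ⇒ f c
Derivation 2: Expr ⇒ Atom ⇒ f c

Two distinct leftmost derivations for the same string.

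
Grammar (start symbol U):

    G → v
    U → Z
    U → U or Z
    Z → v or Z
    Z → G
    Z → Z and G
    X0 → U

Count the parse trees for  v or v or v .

4

Parse trees for v or v or v:
  [U [Z v or [Z v or [Z [G v]]]]]
  [U [U [Z [G v]]] or [Z v or [Z [G v]]]]
  [U [U [Z v or [Z [G v]]]] or [Z [G v]]]
  [U [U [U [Z [G v]]] or [Z [G v]]] or [Z [G v]]]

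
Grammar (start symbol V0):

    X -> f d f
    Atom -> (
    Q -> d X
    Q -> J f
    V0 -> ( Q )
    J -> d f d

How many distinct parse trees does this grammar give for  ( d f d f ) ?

2

Parse trees for ( d f d f ):
  [V0 ( [Q d [X f d f]] )]
  [V0 ( [Q [J d f d] f] )]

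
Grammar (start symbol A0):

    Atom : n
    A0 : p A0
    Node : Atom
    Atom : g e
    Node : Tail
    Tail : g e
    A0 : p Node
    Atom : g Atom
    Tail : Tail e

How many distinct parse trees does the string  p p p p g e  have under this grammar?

Parse trees for p p p p g e:
  [A0 p [A0 p [A0 p [A0 p [Node [Atom g e]]]]]]
  [A0 p [A0 p [A0 p [A0 p [Node [Tail g e]]]]]]

2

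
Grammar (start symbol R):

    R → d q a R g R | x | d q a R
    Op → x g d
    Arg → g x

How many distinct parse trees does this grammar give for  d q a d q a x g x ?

2

Parse trees for d q a d q a x g x:
  [R d q a [R d q a [R x]] g [R x]]
  [R d q a [R d q a [R x] g [R x]]]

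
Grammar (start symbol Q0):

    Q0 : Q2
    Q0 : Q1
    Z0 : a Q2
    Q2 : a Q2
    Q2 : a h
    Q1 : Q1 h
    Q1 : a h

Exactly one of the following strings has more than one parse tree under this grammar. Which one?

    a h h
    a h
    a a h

a h

a h h: 1 tree
a h: 2 trees
a a h: 1 tree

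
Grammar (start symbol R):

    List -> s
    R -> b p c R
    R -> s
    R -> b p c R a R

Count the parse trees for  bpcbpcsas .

2

Parse trees for bpcbpcsas:
  [R b p c [R b p c [R s] a [R s]]]
  [R b p c [R b p c [R s]] a [R s]]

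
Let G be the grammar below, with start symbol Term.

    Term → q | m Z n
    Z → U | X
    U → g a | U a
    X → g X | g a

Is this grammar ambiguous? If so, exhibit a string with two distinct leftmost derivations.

Witness: m g a n

Derivation 1: Term ⇒ m Z n ⇒ m U n ⇒ m g a n
Derivation 2: Term ⇒ m Z n ⇒ m X n ⇒ m g a n

Two distinct leftmost derivations for the same string.

Ambiguous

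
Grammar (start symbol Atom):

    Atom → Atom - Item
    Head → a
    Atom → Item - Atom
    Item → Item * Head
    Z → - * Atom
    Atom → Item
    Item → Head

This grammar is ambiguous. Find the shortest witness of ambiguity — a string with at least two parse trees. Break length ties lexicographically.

a - a

length 1: no string has ≥2 trees
length 3: a - a has 2 parse trees

Two derivations of a - a:
  Atom ⇒ Atom - Item ⇒ Item - Item ⇒ Head - Item ⇒ a - Item ⇒ a - Head ⇒ a - a
  Atom ⇒ Item - Atom ⇒ Head - Atom ⇒ a - Atom ⇒ a - Item ⇒ a - Head ⇒ a - a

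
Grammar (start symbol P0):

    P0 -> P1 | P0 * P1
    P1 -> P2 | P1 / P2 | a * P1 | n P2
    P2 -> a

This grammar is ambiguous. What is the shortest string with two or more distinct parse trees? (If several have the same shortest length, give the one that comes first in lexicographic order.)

length 1: no string has ≥2 trees
length 2: no string has ≥2 trees
length 3: a * a has 2 parse trees

Two derivations of a * a:
  P0 ⇒ P1 ⇒ a * P1 ⇒ a * P2 ⇒ a * a
  P0 ⇒ P0 * P1 ⇒ P1 * P1 ⇒ P2 * P1 ⇒ a * P1 ⇒ a * P2 ⇒ a * a

a * a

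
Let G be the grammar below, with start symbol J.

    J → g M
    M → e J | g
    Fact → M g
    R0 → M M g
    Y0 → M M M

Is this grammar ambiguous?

Unambiguous

(Fact, R0, Y0 are unreachable from J, so their rules don't affect L(J).) The reachable rules are right-linear with at most one rule per (nonterminal, next-terminal) pair. Each input token forces the next rule, so parsing is deterministic.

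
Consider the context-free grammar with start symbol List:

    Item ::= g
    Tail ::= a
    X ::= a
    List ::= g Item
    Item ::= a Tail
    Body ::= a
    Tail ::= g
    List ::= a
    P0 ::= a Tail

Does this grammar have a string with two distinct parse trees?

(Body, P0, X are unreachable from List, so their rules don't affect L(List).) Each reachable nonterminal has at most one production per leading terminal, and all productions are right-linear; the derivation is determined token-by-token.

Unambiguous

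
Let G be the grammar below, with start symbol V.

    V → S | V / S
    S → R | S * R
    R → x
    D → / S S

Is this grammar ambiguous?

Unambiguous

(D is unreachable from V, so its rules don't affect L(V).) V → V / S | S  ;  S → S * R | R  — a left-associative chain with R at the bottom. Each string factors uniquely by precedence.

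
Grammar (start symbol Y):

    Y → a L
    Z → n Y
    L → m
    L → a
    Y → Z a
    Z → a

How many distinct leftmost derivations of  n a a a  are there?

Parse trees for n a a a:
  [Y [Z n [Y a [L a]]] a]
  [Y [Z n [Y [Z a] a]] a]

2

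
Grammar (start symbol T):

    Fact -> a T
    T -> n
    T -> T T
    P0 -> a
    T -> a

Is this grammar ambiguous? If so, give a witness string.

Ambiguous

Witness: a a a

Derivation 1: T ⇒ T T ⇒ T T T ⇒ a T T ⇒ a a T ⇒ a a a
Derivation 2: T ⇒ T T ⇒ a T ⇒ a T T ⇒ a a T ⇒ a a a

Two distinct leftmost derivations for the same string.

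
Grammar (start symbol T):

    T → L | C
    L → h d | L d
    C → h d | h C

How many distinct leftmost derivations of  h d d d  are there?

1

Parse trees for h d d d:
  [T [L [L [L h d] d] d]]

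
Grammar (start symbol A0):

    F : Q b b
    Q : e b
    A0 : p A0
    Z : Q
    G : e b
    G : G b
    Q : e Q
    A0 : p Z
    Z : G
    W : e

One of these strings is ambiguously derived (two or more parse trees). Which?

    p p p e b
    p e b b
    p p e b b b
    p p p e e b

p p p e b

p p p e b: 2 trees
p e b b: 1 tree
p p e b b b: 1 tree
p p p e e b: 1 tree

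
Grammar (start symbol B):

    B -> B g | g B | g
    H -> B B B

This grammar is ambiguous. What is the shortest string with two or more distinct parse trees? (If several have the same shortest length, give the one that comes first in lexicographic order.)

length 1: no string has ≥2 trees
length 2: g g has 2 parse trees

Two derivations of g g:
  B ⇒ B g ⇒ g g
  B ⇒ g B ⇒ g g

g g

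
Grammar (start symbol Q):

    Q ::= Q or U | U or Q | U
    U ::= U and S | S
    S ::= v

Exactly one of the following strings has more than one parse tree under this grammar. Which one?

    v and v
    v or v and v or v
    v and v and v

v and v: 1 tree
v or v and v or v: 4 trees
v and v and v: 1 tree

v or v and v or v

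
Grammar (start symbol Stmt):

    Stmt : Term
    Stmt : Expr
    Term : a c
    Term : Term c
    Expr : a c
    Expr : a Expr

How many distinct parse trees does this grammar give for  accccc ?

1

Parse trees for accccc:
  [Stmt [Term [Term [Term [Term [Term a c] c] c] c] c]]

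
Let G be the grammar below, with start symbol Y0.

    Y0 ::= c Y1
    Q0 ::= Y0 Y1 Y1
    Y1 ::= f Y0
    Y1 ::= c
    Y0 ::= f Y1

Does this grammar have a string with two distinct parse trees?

(Q0 is unreachable from Y0, so its rules don't affect L(Y0).) Each reachable nonterminal has at most one production per leading terminal, and all productions are right-linear; the derivation is determined token-by-token.

Unambiguous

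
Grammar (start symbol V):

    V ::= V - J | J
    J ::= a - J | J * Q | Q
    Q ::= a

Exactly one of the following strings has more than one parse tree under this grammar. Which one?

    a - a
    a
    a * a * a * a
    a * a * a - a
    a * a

a - a: 2 trees
a: 1 tree
a * a * a * a: 1 tree
a * a * a - a: 1 tree
a * a: 1 tree

a - a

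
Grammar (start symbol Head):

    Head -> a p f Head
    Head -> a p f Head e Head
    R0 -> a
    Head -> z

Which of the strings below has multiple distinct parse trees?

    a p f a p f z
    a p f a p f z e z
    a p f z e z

a p f a p f z: 1 tree
a p f a p f z e z: 2 trees
a p f z e z: 1 tree

a p f a p f z e z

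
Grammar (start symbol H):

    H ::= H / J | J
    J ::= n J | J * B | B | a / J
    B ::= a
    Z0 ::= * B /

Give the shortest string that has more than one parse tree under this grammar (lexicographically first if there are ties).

length 1: no string has ≥2 trees
length 2: no string has ≥2 trees
length 3: a / a has 2 parse trees

Two derivations of a / a:
  H ⇒ H / J ⇒ J / J ⇒ B / J ⇒ a / J ⇒ a / B ⇒ a / a
  H ⇒ J ⇒ a / J ⇒ a / B ⇒ a / a

a / a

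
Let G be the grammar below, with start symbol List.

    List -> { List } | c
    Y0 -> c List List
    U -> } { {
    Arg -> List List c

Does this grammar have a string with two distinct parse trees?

Unambiguous

Only List is reachable from List; ignoring the rest: L(List) is { openⁿ atom closeⁿ : n ≥ 0 }. The bracket depth fixes n, and the derivation is forced at every step.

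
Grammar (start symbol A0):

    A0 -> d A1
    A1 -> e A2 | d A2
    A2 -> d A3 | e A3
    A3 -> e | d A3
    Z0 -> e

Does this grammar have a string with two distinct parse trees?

Unambiguous

(Z0 is unreachable from A0, so its rules don't affect L(A0).) The reachable rules are right-linear with at most one rule per (nonterminal, next-terminal) pair. Each input token forces the next rule, so parsing is deterministic.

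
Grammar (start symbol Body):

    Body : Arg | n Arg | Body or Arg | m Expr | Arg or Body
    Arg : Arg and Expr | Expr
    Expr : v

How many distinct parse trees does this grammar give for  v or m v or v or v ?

Parse trees for v or m v or v or v:
  [Body [Body [Body [Arg [Expr v]] or [Body m [Expr v]]] or [Arg [Expr v]]] or [Arg [Expr v]]]
  [Body [Body [Arg [Expr v]] or [Body [Body m [Expr v]] or [Arg [Expr v]]]] or [Arg [Expr v]]]
  [Body [Arg [Expr v]] or [Body [Body [Body m [Expr v]] or [Arg [Expr v]]] or [Arg [Expr v]]]]

3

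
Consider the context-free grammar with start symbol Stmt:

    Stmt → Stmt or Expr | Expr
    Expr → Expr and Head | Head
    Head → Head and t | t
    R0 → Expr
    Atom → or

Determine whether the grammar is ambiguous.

Ambiguous

Witness: t and t

Derivation 1: Stmt ⇒ Expr ⇒ Expr and Head ⇒ Head and Head ⇒ t and Head ⇒ t and t
Derivation 2: Stmt ⇒ Expr ⇒ Head ⇒ Head and t ⇒ t and t

Two distinct leftmost derivations for the same string.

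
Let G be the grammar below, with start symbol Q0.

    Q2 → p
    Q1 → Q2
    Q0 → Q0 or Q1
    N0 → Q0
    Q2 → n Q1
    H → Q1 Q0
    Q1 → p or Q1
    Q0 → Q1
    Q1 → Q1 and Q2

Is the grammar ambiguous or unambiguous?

Witness: p or p

Derivation 1: Q0 ⇒ Q0 or Q1 ⇒ Q1 or Q1 ⇒ Q2 or Q1 ⇒ p or Q1 ⇒ p or Q2 ⇒ p or p
Derivation 2: Q0 ⇒ Q1 ⇒ p or Q1 ⇒ p or Q2 ⇒ p or p

Two distinct leftmost derivations for the same string.

Ambiguous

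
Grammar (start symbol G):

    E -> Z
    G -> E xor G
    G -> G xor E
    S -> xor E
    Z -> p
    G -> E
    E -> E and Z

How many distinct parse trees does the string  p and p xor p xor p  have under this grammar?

Parse trees for p and p xor p xor p:
  [G [E [E [Z p]] and [Z p]] xor [G [E [Z p]] xor [G [E [Z p]]]]]
  [G [E [E [Z p]] and [Z p]] xor [G [G [E [Z p]]] xor [E [Z p]]]]
  [G [G [E [E [Z p]] and [Z p]] xor [G [E [Z p]]]] xor [E [Z p]]]
  [G [G [G [E [E [Z p]] and [Z p]]] xor [E [Z p]]] xor [E [Z p]]]

4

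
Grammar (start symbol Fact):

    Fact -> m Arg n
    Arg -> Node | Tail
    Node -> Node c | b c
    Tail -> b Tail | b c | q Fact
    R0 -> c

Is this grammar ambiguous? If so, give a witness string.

Ambiguous

Witness: m b c n

Derivation 1: Fact ⇒ m Arg n ⇒ m Node n ⇒ m b c n
Derivation 2: Fact ⇒ m Arg n ⇒ m Tail n ⇒ m b c n

Two distinct leftmost derivations for the same string.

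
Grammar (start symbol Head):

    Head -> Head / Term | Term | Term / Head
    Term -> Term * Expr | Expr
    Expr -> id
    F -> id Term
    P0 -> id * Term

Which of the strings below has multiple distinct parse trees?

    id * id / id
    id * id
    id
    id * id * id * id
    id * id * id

id * id / id: 2 trees
id * id: 1 tree
id: 1 tree
id * id * id * id: 1 tree
id * id * id: 1 tree

id * id / id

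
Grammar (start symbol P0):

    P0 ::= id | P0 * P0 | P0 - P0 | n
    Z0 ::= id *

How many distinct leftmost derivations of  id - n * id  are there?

Parse trees for id - n * id:
  [P0 [P0 [P0 id] - [P0 n]] * [P0 id]]
  [P0 [P0 id] - [P0 [P0 n] * [P0 id]]]

2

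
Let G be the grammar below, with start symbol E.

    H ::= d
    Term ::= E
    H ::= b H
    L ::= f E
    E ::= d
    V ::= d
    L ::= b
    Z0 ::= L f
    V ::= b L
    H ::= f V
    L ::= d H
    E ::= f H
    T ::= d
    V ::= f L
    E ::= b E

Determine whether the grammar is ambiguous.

Unambiguous

Only E, V, L, H are reachable from E; ignoring the rest: Restricted to the reachable nonterminals, every rule has the form A → t or A → t B, and no two rules for the same A share a first terminal. The grammar encodes a DFA — one run per string.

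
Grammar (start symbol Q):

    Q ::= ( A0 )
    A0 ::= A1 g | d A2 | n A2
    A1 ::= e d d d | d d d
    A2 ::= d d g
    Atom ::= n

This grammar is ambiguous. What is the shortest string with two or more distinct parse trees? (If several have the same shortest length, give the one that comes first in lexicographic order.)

length 6: ( d d d g ) has 2 parse trees

Two derivations of ( d d d g ):
  Q ⇒ ( A0 ) ⇒ ( A1 g ) ⇒ ( d d d g )
  Q ⇒ ( A0 ) ⇒ ( d A2 ) ⇒ ( d d d g )

( d d d g )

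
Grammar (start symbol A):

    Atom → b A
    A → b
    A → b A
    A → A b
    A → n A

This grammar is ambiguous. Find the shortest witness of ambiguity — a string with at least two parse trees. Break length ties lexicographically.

b b

length 1: no string has ≥2 trees
length 2: b b has 2 parse trees

Two derivations of b b:
  A ⇒ b A ⇒ b b
  A ⇒ A b ⇒ b b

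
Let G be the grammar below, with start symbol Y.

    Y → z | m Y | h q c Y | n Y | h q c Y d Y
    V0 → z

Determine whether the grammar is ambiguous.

Witness: h q c h q c z d z

Derivation 1: Y ⇒ h q c Y ⇒ h q c h q c Y d Y ⇒ h q c h q c z d Y ⇒ h q c h q c z d z
Derivation 2: Y ⇒ h q c Y d Y ⇒ h q c h q c Y d Y ⇒ h q c h q c z d Y ⇒ h q c h q c z d z

Two distinct leftmost derivations for the same string.

Ambiguous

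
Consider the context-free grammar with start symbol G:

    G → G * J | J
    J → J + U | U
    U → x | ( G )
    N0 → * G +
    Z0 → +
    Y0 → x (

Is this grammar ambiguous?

Unambiguous

Only G, J, U are reachable from G; ignoring the rest: G → G * J | J  ;  J → J + U | U  — a left-associative chain with U at the bottom. Each string factors uniquely by precedence.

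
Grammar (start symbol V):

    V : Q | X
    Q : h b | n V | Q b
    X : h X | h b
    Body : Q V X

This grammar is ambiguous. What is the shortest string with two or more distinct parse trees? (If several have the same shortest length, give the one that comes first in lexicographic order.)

h b

length 2: h b has 2 parse trees

Two derivations of h b:
  V ⇒ Q ⇒ h b
  V ⇒ X ⇒ h b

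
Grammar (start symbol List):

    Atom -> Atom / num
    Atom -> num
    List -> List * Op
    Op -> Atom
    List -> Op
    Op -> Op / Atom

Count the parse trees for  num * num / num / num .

Parse trees for num * num / num / num:
  [List [List [Op [Atom num]]] * [Op [Atom [Atom [Atom num] / num] / num]]]
  [List [List [Op [Atom num]]] * [Op [Op [Atom num]] / [Atom [Atom num] / num]]]
  [List [List [Op [Atom num]]] * [Op [Op [Atom [Atom num] / num]] / [Atom num]]]
  [List [List [Op [Atom num]]] * [Op [Op [Op [Atom num]] / [Atom num]] / [Atom num]]]

4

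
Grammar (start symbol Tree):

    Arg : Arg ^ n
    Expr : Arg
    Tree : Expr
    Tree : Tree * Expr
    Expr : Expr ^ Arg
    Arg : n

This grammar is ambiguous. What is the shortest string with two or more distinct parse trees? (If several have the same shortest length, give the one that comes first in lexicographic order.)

length 1: no string has ≥2 trees
length 3: n ^ n has 2 parse trees

Two derivations of n ^ n:
  Tree ⇒ Expr ⇒ Arg ⇒ Arg ^ n ⇒ n ^ n
  Tree ⇒ Expr ⇒ Expr ^ Arg ⇒ Arg ^ Arg ⇒ n ^ Arg ⇒ n ^ n

n ^ n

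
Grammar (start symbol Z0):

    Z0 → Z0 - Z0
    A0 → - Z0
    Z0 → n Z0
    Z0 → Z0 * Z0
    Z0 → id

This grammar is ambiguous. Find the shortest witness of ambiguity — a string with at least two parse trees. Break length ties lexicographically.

n id * id

length 1: no string has ≥2 trees
length 2: no string has ≥2 trees
length 3: no string has ≥2 trees
length 4: n id * id has 2 parse trees

Two derivations of n id * id:
  Z0 ⇒ n Z0 ⇒ n Z0 * Z0 ⇒ n id * Z0 ⇒ n id * id
  Z0 ⇒ Z0 * Z0 ⇒ n Z0 * Z0 ⇒ n id * Z0 ⇒ n id * id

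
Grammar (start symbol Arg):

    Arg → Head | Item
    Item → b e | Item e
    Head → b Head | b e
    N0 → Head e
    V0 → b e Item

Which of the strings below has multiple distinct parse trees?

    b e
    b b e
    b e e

b e

b e: 2 trees
b b e: 1 tree
b e e: 1 tree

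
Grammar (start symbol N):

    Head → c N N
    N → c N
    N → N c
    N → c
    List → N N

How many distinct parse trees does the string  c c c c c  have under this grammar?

Parse trees for c c c c c (showing first 6 of 16):
  [N c [N c [N c [N c [N c]]]]]
  [N c [N c [N c [N [N c] c]]]]
  [N c [N c [N [N c [N c]] c]]]
  [N c [N c [N [N [N c] c] c]]]
  [N c [N [N c [N c [N c]]] c]]
  [N c [N [N c [N [N c] c]] c]]

16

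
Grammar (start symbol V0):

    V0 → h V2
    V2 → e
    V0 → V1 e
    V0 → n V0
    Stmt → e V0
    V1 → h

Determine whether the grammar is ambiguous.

Witness: h e

Derivation 1: V0 ⇒ h V2 ⇒ h e
Derivation 2: V0 ⇒ V1 e ⇒ h e

Two distinct leftmost derivations for the same string.

Ambiguous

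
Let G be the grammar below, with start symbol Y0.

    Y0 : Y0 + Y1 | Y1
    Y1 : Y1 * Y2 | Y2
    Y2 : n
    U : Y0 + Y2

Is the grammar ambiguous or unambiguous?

Only Y0, Y1, Y2 are reachable from Y0; ignoring the rest: Y0 → Y0 + Y1 | Y1  ;  Y1 → Y1 * Y2 | Y2  — a left-associative chain with Y2 at the bottom. Each string factors uniquely by precedence.

Unambiguous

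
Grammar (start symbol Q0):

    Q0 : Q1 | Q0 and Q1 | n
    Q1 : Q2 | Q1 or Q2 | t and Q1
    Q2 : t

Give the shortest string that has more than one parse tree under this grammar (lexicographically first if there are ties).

t and t

length 1: no string has ≥2 trees
length 3: t and t has 2 parse trees

Two derivations of t and t:
  Q0 ⇒ Q1 ⇒ t and Q1 ⇒ t and Q2 ⇒ t and t
  Q0 ⇒ Q0 and Q1 ⇒ Q1 and Q1 ⇒ Q2 and Q1 ⇒ t and Q1 ⇒ t and Q2 ⇒ t and t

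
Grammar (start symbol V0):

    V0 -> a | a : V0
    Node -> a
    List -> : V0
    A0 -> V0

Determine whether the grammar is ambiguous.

Only V0 is reachable from V0; ignoring the rest: The reachable grammar is A → atom sep A | atom. Each atom is followed by either the separator (recurse) or end-of-string (stop) — no choice point.

Unambiguous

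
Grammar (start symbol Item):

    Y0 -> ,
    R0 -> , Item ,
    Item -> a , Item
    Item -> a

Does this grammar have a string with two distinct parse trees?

Unambiguous

Only Item is reachable from Item; ignoring the rest: Right-recursive list with a separator: after each atom, whether the separator follows determines the rule. One parse per string.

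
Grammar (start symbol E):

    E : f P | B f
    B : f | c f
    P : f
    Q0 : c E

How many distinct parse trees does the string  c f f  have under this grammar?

Parse trees for c f f:
  [E [B c f] f]

1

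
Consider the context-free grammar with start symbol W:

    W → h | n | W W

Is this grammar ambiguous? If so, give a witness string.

Witness: h h h

Derivation 1: W ⇒ W W ⇒ h W ⇒ h W W ⇒ h h W ⇒ h h h
Derivation 2: W ⇒ W W ⇒ W W W ⇒ h W W ⇒ h h W ⇒ h h h

Two distinct leftmost derivations for the same string.

Ambiguous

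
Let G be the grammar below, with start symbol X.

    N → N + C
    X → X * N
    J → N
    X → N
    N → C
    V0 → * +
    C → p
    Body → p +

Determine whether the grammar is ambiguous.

(J, Body, V0 are unreachable from X, so their rules don't affect L(X).) The grammar is stratified — X handles '*' (left-recursive), N handles '+', C atoms. Each operator has a fixed associativity and precedence level, so every string has one parse.

Unambiguous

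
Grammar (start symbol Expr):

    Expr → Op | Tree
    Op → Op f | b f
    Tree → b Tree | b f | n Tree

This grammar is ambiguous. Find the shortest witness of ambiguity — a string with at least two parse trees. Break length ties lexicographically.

length 2: b f has 2 parse trees

Two derivations of b f:
  Expr ⇒ Op ⇒ b f
  Expr ⇒ Tree ⇒ b f

b f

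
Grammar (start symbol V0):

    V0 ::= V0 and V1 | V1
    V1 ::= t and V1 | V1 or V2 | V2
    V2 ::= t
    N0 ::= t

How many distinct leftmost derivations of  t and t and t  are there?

4

Parse trees for t and t and t:
  [V0 [V0 [V1 [V2 t]]] and [V1 t and [V1 [V2 t]]]]
  [V0 [V0 [V0 [V1 [V2 t]]] and [V1 [V2 t]]] and [V1 [V2 t]]]
  [V0 [V0 [V1 t and [V1 [V2 t]]]] and [V1 [V2 t]]]
  [V0 [V1 t and [V1 t and [V1 [V2 t]]]]]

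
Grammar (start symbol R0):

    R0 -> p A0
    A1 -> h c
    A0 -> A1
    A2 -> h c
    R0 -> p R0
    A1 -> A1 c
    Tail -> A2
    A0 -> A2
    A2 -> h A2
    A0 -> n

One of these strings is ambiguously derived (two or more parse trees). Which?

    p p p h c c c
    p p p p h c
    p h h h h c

p p p h c c c: 1 tree
p p p p h c: 2 trees
p h h h h c: 1 tree

p p p p h c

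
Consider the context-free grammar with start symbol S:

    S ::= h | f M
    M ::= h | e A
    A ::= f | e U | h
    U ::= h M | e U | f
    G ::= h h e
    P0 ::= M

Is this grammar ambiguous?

Unambiguous

(G, P0 are unreachable from S, so their rules don't affect L(S).) Each reachable nonterminal has at most one production per leading terminal, and all productions are right-linear; the derivation is determined token-by-token.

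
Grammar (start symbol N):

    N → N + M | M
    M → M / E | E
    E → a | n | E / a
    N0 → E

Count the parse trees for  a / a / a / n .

4

Parse trees for a / a / a / n:
  [N [M [M [M [E a]] / [E [E a] / a]] / [E n]]]
  [N [M [M [M [M [E a]] / [E a]] / [E a]] / [E n]]]
  [N [M [M [M [E [E a] / a]] / [E a]] / [E n]]]
  [N [M [M [E [E [E a] / a] / a]] / [E n]]]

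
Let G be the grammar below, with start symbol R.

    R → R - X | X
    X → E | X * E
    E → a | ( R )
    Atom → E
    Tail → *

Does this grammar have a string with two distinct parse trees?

Unambiguous

(Atom, Tail are unreachable from R, so their rules don't affect L(R).) The grammar is stratified — R handles '-' (left-recursive), X handles '*', E atoms. Each operator has a fixed associativity and precedence level, so every string has one parse.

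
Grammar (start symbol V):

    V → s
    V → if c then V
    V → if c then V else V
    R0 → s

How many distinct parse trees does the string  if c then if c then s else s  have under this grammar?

2

Parse trees for if c then if c then s else s:
  [V if c then [V if c then [V s] else [V s]]]
  [V if c then [V if c then [V s]] else [V s]]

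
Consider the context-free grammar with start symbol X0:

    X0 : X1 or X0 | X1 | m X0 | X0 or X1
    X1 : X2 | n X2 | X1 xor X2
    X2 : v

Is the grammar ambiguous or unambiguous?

Witness: v or v

Derivation 1: X0 ⇒ X1 or X0 ⇒ X2 or X0 ⇒ v or X0 ⇒ v or X1 ⇒ v or X2 ⇒ v or v
Derivation 2: X0 ⇒ X0 or X1 ⇒ X1 or X1 ⇒ X2 or X1 ⇒ v or X1 ⇒ v or X2 ⇒ v or v

Two distinct leftmost derivations for the same string.

Ambiguous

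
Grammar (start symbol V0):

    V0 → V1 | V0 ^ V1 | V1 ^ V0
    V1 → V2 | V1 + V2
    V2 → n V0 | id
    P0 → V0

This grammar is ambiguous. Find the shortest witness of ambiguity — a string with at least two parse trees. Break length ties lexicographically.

id ^ id

length 1: no string has ≥2 trees
length 2: no string has ≥2 trees
length 3: id ^ id has 2 parse trees

Two derivations of id ^ id:
  V0 ⇒ V0 ^ V1 ⇒ V1 ^ V1 ⇒ V2 ^ V1 ⇒ id ^ V1 ⇒ id ^ V2 ⇒ id ^ id
  V0 ⇒ V1 ^ V0 ⇒ V2 ^ V0 ⇒ id ^ V0 ⇒ id ^ V1 ⇒ id ^ V2 ⇒ id ^ id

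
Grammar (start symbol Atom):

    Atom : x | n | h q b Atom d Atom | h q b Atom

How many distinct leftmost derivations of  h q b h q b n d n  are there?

Parse trees for h q b h q b n d n:
  [Atom h q b [Atom h q b [Atom n]] d [Atom n]]
  [Atom h q b [Atom h q b [Atom n] d [Atom n]]]

2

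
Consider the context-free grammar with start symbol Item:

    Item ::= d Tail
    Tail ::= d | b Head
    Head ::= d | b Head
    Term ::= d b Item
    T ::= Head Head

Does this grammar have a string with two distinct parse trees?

Unambiguous

(Term, T are unreachable from Item, so their rules don't affect L(Item).) Each reachable nonterminal has at most one production per leading terminal, and all productions are right-linear; the derivation is determined token-by-token.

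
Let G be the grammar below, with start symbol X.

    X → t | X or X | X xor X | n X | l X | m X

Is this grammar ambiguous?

Witness: l t or t

Derivation 1: X ⇒ X or X ⇒ l X or X ⇒ l t or X ⇒ l t or t
Derivation 2: X ⇒ l X ⇒ l X or X ⇒ l t or X ⇒ l t or t

Two distinct leftmost derivations for the same string.

Ambiguous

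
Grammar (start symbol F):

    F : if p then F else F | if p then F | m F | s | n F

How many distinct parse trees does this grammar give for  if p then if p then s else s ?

2

Parse trees for if p then if p then s else s:
  [F if p then [F if p then [F s]] else [F s]]
  [F if p then [F if p then [F s] else [F s]]]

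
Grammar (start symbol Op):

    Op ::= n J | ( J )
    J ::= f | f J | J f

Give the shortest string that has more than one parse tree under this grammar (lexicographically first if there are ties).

n f f

length 2: no string has ≥2 trees
length 3: n f f has 2 parse trees

Two derivations of n f f:
  Op ⇒ n J ⇒ n f J ⇒ n f f
  Op ⇒ n J ⇒ n J f ⇒ n f f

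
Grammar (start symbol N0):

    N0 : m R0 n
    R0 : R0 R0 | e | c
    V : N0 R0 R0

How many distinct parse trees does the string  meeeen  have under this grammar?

Parse trees for meeeen:
  [N0 m [R0 [R0 e] [R0 [R0 e] [R0 [R0 e] [R0 e]]]] n]
  [N0 m [R0 [R0 e] [R0 [R0 [R0 e] [R0 e]] [R0 e]]] n]
  [N0 m [R0 [R0 [R0 e] [R0 e]] [R0 [R0 e] [R0 e]]] n]
  [N0 m [R0 [R0 [R0 e] [R0 [R0 e] [R0 e]]] [R0 e]] n]
  [N0 m [R0 [R0 [R0 [R0 e] [R0 e]] [R0 e]] [R0 e]] n]

5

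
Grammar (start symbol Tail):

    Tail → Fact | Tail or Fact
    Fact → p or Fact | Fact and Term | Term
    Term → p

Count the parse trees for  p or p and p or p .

3

Parse trees for p or p and p or p:
  [Tail [Tail [Fact p or [Fact [Fact [Term p]] and [Term p]]]] or [Fact [Term p]]]
  [Tail [Tail [Fact [Fact p or [Fact [Term p]]] and [Term p]]] or [Fact [Term p]]]
  [Tail [Tail [Tail [Fact [Term p]]] or [Fact [Fact [Term p]] and [Term p]]] or [Fact [Term p]]]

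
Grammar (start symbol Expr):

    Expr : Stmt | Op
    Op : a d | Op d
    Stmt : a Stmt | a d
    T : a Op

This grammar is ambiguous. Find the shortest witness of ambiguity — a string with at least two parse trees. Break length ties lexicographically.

a d

length 2: a d has 2 parse trees

Two derivations of a d:
  Expr ⇒ Stmt ⇒ a d
  Expr ⇒ Op ⇒ a d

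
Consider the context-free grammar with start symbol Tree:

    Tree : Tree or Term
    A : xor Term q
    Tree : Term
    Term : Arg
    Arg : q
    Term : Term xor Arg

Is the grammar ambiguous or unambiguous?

Only Tree, Term, Arg are reachable from Tree; ignoring the rest: This is a standard precedence ladder (Tree over Term over Arg), with each level left-recursive on its own operator ('or' at Tree, 'xor' at Term). That structure is LR(1), hence unambiguous.

Unambiguous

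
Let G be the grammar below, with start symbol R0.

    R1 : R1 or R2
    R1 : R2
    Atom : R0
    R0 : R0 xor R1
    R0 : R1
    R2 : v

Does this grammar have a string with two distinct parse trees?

(Atom is unreachable from R0, so its rules don't affect L(R0).) This is a standard precedence ladder (R0 over R1 over R2), with each level left-recursive on its own operator ('xor' at R0, 'or' at R1). That structure is LR(1), hence unambiguous.

Unambiguous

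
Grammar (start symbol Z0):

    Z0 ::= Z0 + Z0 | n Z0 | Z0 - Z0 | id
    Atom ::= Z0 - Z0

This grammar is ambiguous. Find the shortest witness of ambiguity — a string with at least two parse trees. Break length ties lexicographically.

n id + id

length 1: no string has ≥2 trees
length 2: no string has ≥2 trees
length 3: no string has ≥2 trees
length 4: n id + id has 2 parse trees

Two derivations of n id + id:
  Z0 ⇒ Z0 + Z0 ⇒ n Z0 + Z0 ⇒ n id + Z0 ⇒ n id + id
  Z0 ⇒ n Z0 ⇒ n Z0 + Z0 ⇒ n id + Z0 ⇒ n id + id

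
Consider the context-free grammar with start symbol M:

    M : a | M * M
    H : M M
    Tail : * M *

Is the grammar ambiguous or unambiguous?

Ambiguous

Witness: a * a * a

Derivation 1: M ⇒ M * M ⇒ a * M ⇒ a * M * M ⇒ a * a * M ⇒ a * a * a
Derivation 2: M ⇒ M * M ⇒ M * M * M ⇒ a * M * M ⇒ a * a * M ⇒ a * a * a

Two distinct leftmost derivations for the same string.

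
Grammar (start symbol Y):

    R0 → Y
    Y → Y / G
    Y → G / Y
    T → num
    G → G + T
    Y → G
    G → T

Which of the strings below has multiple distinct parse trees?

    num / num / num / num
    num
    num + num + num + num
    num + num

num / num / num / num

num / num / num / num: 8 trees
num: 1 tree
num + num + num + num: 1 tree
num + num: 1 tree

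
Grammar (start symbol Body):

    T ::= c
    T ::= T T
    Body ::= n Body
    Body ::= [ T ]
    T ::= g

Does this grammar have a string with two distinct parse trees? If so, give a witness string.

Witness: [ c c c ]

Derivation 1: Body ⇒ [ T ] ⇒ [ T T ] ⇒ [ c T ] ⇒ [ c T T ] ⇒ [ c c T ] ⇒ [ c c c ]
Derivation 2: Body ⇒ [ T ] ⇒ [ T T ] ⇒ [ T T T ] ⇒ [ c T T ] ⇒ [ c c T ] ⇒ [ c c c ]

Two distinct leftmost derivations for the same string.

Ambiguous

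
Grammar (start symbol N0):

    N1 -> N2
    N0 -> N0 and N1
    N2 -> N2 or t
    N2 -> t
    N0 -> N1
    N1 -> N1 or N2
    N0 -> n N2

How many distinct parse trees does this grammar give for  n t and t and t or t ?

2

Parse trees for n t and t and t or t:
  [N0 [N0 [N0 n [N2 t]] and [N1 [N2 t]]] and [N1 [N2 [N2 t] or t]]]
  [N0 [N0 [N0 n [N2 t]] and [N1 [N2 t]]] and [N1 [N1 [N2 t]] or [N2 t]]]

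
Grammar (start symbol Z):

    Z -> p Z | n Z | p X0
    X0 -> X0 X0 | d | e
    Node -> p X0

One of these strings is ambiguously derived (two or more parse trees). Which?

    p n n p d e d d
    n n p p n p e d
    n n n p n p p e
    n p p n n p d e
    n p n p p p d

p n n p d e d d

p n n p d e d d: 5 trees
n n p p n p e d: 1 tree
n n n p n p p e: 1 tree
n p p n n p d e: 1 tree
n p n p p p d: 1 tree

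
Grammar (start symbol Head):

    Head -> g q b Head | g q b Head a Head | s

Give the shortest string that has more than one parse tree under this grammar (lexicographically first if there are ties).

g q b g q b s a s

length 1: no string has ≥2 trees
length 4: no string has ≥2 trees
length 6: no string has ≥2 trees
length 7: no string has ≥2 trees
length 9: g q b g q b s a s has 2 parse trees

Two derivations of g q b g q b s a s:
  Head ⇒ g q b Head ⇒ g q b g q b Head a Head ⇒ g q b g q b s a Head ⇒ g q b g q b s a s
  Head ⇒ g q b Head a Head ⇒ g q b g q b Head a Head ⇒ g q b g q b s a Head ⇒ g q b g q b s a s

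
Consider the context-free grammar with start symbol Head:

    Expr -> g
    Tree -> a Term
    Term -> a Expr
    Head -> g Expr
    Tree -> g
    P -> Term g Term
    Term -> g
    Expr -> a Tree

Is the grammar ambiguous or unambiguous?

(P is unreachable from Head, so its rules don't affect L(Head).) Each reachable nonterminal has at most one production per leading terminal, and all productions are right-linear; the derivation is determined token-by-token.

Unambiguous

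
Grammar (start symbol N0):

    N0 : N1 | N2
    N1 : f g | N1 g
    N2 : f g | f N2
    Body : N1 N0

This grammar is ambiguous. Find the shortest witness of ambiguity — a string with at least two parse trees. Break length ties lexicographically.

f g

length 2: f g has 2 parse trees

Two derivations of f g:
  N0 ⇒ N1 ⇒ f g
  N0 ⇒ N2 ⇒ f g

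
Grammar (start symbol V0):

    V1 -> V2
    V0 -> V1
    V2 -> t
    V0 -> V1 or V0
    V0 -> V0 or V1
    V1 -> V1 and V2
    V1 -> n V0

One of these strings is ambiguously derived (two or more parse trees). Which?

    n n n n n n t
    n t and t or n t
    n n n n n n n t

n n n n n n t: 1 tree
n t and t or n t: 6 trees
n n n n n n n t: 1 tree

n t and t or n t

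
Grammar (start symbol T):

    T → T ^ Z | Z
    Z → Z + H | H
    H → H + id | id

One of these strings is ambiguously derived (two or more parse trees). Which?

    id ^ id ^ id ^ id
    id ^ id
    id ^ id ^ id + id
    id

id ^ id ^ id + id

id ^ id ^ id ^ id: 1 tree
id ^ id: 1 tree
id ^ id ^ id + id: 2 trees
id: 1 tree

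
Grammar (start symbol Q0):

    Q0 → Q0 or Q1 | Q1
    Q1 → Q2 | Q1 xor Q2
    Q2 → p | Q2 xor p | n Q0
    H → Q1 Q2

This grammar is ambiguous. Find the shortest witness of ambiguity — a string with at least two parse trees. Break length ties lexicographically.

length 1: no string has ≥2 trees
length 2: no string has ≥2 trees
length 3: p xor p has 2 parse trees

Two derivations of p xor p:
  Q0 ⇒ Q1 ⇒ Q2 ⇒ Q2 xor p ⇒ p xor p
  Q0 ⇒ Q1 ⇒ Q1 xor Q2 ⇒ Q2 xor Q2 ⇒ p xor Q2 ⇒ p xor p

p xor p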